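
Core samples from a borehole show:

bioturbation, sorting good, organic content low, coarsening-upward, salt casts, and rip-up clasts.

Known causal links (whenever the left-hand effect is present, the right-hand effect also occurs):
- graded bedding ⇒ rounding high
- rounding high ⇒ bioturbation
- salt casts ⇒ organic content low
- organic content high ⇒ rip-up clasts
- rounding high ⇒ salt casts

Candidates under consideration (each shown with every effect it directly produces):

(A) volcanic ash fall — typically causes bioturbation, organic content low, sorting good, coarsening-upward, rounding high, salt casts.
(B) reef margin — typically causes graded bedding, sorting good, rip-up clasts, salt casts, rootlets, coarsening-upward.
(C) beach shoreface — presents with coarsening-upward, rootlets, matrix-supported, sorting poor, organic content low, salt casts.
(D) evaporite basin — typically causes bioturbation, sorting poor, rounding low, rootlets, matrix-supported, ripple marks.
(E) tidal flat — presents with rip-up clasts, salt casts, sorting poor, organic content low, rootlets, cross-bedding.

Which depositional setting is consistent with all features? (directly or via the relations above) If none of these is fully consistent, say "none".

Checking each candidate against the observations:
(A) volcanic ash fall — bioturbation ✓; sorting good ✓; organic content low ✓; coarsening-upward ✓; salt casts ✓; rip-up clasts ✗
(B) reef margin — accounts for every observation (bioturbation through graded bedding → rounding high → bioturbation)
(C) beach shoreface — bioturbation ✗; sorting good ✗; organic content low ✓; coarsening-upward ✓; salt casts ✓; rip-up clasts ✗
(D) evaporite basin — bioturbation ✓; sorting good ✗; organic content low ✗; coarsening-upward ✗; salt casts ✗; rip-up clasts ✗
(E) tidal flat — fails on bioturbation, sorting good, coarsening-upward (predicts sorting poor, not sorting good)
(B) alone accounts for all the evidence.

B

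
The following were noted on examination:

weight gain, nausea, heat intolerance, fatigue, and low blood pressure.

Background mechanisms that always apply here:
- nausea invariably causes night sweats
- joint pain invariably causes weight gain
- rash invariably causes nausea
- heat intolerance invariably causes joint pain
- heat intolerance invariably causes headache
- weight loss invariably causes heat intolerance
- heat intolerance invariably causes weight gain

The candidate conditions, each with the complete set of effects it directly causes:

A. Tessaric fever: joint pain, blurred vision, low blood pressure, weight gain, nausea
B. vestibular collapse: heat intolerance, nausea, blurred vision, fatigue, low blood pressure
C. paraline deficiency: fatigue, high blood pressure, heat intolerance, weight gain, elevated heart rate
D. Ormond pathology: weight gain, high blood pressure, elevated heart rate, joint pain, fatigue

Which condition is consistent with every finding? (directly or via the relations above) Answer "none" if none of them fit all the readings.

Testing each hypothesis:
(A) Tessaric fever — weight gain +; nausea +; heat intolerance -; fatigue -; low blood pressure +
(B) vestibular collapse — accounts for every observation (weight gain by heat intolerance → weight gain)
(C) paraline deficiency — weight gain +; nausea -; heat intolerance +; fatigue +; low blood pressure -
(D) Ormond pathology — weight gain +; nausea -; heat intolerance -; fatigue +; low blood pressure -
(B) is the only candidate with no mismatches.

B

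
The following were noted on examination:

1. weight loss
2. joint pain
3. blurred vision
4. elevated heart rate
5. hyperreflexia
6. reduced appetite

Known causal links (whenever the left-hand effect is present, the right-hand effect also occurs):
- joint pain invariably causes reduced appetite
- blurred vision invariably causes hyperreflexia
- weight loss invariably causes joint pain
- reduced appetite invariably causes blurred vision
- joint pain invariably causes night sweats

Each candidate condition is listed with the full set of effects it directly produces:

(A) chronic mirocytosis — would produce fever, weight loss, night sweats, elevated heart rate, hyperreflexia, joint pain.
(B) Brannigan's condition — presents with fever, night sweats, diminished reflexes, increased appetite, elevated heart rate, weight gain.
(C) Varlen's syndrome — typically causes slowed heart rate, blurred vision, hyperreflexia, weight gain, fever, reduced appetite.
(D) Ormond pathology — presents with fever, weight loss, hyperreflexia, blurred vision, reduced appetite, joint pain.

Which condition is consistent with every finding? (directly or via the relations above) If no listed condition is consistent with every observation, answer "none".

For each candidate, compare predicted effects to what was observed:
(A) chronic mirocytosis — weight loss yes; joint pain yes; blurred vision yes (by joint pain → reduced appetite → blurred vision); elevated heart rate yes; hyperreflexia yes; reduced appetite yes (by joint pain → reduced appetite)
(B) Brannigan's condition — weight loss NO; joint pain NO; blurred vision NO; elevated heart rate yes; hyperreflexia NO; reduced appetite NO
(C) Varlen's syndrome — weight loss NO; joint pain NO; blurred vision yes; elevated heart rate NO; hyperreflexia yes; reduced appetite yes
(D) Ormond pathology — does not account for elevated heart rate
(A) alone accounts for all the evidence.

A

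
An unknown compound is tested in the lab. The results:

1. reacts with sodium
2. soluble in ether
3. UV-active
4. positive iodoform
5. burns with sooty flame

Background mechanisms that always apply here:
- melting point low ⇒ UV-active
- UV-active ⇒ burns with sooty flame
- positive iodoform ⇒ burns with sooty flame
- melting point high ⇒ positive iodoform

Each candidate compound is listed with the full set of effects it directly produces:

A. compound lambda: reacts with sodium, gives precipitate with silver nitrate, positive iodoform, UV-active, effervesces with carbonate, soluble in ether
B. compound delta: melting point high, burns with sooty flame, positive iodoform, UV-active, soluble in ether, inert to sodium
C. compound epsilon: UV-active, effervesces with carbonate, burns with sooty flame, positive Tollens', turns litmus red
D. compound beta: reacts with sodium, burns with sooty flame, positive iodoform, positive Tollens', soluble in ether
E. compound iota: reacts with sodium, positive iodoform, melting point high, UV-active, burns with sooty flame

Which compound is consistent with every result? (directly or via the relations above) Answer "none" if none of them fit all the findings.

Per-candidate check:
(A) compound lambda — reacts with sodium match; soluble in ether match; UV-active match; positive iodoform match; burns with sooty flame match (via UV-active → burns with sooty flame)
(B) compound delta — fails on reacts with sodium (predicts inert to sodium, not reacts with sodium)
(C) compound epsilon — does not account for reacts with sodium, soluble in ether, positive iodoform
(D) compound beta — reacts with sodium match; soluble in ether match; UV-active miss; positive iodoform match; burns with sooty flame match
(E) compound iota — reacts with sodium match; soluble in ether miss; UV-active match; positive iodoform match; burns with sooty flame match
Only (A) is consistent with every observation.

A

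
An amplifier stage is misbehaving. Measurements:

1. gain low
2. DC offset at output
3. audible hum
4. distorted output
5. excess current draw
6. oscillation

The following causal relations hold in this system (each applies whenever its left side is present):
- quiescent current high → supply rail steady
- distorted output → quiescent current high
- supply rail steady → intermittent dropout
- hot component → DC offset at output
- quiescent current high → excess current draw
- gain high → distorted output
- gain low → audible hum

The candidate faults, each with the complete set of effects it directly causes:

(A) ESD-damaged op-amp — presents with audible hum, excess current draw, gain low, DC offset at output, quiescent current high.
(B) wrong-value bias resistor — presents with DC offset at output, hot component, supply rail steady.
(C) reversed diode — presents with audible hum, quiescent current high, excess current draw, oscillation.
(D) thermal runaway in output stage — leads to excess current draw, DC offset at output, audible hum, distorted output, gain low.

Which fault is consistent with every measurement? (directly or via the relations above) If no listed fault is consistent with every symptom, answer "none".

none

Checking each candidate against the observations:
(A) ESD-damaged op-amp — gain low +; DC offset at output +; audible hum +; distorted output -; excess current draw +; oscillation -
(B) wrong-value bias resistor — gain low -; DC offset at output +; audible hum -; distorted output -; excess current draw -; oscillation -
(C) reversed diode — gain low -; DC offset at output -; audible hum +; distorted output -; excess current draw +; oscillation +
(D) thermal runaway in output stage — gain low +; DC offset at output +; audible hum +; distorted output +; excess current draw +; oscillation -
No candidate is consistent with all observations.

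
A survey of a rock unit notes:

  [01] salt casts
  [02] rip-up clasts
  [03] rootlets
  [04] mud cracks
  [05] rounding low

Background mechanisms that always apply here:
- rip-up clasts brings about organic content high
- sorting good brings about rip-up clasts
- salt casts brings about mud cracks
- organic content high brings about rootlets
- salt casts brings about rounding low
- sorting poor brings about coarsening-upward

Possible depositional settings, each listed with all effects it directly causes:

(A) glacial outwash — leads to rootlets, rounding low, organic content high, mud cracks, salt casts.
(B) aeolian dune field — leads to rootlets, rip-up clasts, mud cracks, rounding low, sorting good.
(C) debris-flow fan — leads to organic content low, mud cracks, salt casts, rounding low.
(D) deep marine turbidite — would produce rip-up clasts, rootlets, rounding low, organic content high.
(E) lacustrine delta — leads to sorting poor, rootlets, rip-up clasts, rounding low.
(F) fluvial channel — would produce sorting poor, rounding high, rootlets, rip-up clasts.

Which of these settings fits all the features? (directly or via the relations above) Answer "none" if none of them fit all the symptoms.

Checking each candidate against the observations:
(A) glacial outwash — does not account for rip-up clasts
(B) aeolian dune field — does not account for salt casts
(C) debris-flow fan — does not account for rip-up clasts, rootlets
(D) deep marine turbidite — does not account for salt casts, mud cracks
(E) lacustrine delta — salt casts ✗; rip-up clasts ✓; rootlets ✓; mud cracks ✗; rounding low ✓
(F) fluvial channel — salt casts ✗; rip-up clasts ✓; rootlets ✓; mud cracks ✗; rounding low ✗
No candidate is consistent with all observations.

none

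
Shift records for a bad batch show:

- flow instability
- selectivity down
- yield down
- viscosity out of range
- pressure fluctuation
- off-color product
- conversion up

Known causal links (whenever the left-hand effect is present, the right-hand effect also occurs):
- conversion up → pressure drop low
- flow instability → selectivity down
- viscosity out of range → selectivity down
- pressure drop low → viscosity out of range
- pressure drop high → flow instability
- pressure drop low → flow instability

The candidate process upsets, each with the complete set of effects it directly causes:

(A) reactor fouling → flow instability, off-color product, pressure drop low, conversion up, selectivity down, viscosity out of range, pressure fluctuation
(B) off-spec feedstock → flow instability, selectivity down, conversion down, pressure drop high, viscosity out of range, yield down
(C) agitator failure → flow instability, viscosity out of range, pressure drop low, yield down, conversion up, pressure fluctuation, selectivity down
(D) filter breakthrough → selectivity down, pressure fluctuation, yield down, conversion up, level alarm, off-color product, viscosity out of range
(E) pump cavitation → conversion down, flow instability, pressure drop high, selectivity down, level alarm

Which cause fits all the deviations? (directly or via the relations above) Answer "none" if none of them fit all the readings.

D

For each candidate, compare predicted effects to what was observed:
(A) reactor fouling — does not account for yield down
(B) off-spec feedstock — flow instability +; selectivity down +; yield down +; viscosity out of range +; pressure fluctuation -; off-color product -; conversion up -
(C) agitator failure — flow instability +; selectivity down +; yield down +; viscosity out of range +; pressure fluctuation +; off-color product -; conversion up +
(D) filter breakthrough — accounts for every observation (flow instability through conversion up → pressure drop low → flow instability)
(E) pump cavitation — fails on yield down, viscosity out of range, pressure fluctuation, off-color product, conversion up (predicts conversion down, not conversion up)
Only (D) is consistent with every observation.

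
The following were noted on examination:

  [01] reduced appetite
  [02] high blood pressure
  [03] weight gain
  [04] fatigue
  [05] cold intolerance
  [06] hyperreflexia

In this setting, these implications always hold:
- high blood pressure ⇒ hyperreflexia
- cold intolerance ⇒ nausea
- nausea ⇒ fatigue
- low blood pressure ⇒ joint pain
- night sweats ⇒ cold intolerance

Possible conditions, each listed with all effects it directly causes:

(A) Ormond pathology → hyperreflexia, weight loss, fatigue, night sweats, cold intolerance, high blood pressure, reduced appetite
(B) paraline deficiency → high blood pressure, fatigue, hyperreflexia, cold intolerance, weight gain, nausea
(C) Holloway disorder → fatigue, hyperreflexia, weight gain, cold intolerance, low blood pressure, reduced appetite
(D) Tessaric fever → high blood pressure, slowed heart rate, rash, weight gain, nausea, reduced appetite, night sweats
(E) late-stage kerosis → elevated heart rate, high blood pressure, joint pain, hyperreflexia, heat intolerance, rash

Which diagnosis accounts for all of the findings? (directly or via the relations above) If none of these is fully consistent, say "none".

Per-candidate check:
(A) Ormond pathology — reduced appetite +; high blood pressure +; weight gain -; fatigue +; cold intolerance +; hyperreflexia +
(B) paraline deficiency — reduced appetite -; high blood pressure +; weight gain +; fatigue +; cold intolerance +; hyperreflexia +
(C) Holloway disorder — fails on high blood pressure (predicts low blood pressure, not high blood pressure)
(D) Tessaric fever — accounts for every observation (fatigue via nausea → fatigue)
(E) late-stage kerosis — fails on reduced appetite, weight gain, fatigue, cold intolerance (predicts heat intolerance, not cold intolerance)
(D) alone accounts for all the evidence.

D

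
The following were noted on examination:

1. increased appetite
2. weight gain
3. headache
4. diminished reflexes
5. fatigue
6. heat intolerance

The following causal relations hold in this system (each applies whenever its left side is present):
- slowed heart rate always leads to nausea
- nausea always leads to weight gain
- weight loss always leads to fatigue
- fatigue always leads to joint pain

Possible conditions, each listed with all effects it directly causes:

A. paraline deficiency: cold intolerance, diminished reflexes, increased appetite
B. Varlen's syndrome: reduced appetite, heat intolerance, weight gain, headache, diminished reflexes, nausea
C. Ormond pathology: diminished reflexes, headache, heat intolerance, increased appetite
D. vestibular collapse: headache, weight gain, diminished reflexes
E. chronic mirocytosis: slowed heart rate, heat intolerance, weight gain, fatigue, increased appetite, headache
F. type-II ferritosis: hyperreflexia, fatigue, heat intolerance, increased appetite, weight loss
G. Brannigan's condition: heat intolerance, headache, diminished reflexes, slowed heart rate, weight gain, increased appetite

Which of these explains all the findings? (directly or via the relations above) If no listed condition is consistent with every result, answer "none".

none

For each candidate, compare predicted effects to what was observed:
(A) paraline deficiency — increased appetite ✓; weight gain ✗; headache ✗; diminished reflexes ✓; fatigue ✗; heat intolerance ✗
(B) Varlen's syndrome — fails on increased appetite, fatigue (predicts reduced appetite, not increased appetite)
(C) Ormond pathology — does not account for weight gain, fatigue
(D) vestibular collapse — does not account for increased appetite, fatigue, heat intolerance
(E) chronic mirocytosis — increased appetite ✓; weight gain ✓; headache ✓; diminished reflexes ✗; fatigue ✓; heat intolerance ✓
(F) type-II ferritosis — fails on weight gain, headache, diminished reflexes (predicts weight loss, not weight gain; predicts hyperreflexia, not diminished reflexes)
(G) Brannigan's condition — does not account for fatigue
Every candidate fails on at least one observation.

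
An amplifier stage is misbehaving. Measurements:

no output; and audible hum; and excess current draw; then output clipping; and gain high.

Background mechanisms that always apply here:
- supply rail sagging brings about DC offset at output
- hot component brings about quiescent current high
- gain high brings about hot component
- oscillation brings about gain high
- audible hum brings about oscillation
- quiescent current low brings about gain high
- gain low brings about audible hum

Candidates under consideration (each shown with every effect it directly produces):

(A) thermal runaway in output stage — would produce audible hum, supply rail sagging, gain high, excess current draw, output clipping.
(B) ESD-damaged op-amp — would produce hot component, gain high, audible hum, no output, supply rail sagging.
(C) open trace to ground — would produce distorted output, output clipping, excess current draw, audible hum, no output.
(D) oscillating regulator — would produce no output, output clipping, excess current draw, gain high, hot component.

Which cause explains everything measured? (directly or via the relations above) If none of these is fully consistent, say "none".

Testing each hypothesis:
(A) thermal runaway in output stage — does not account for no output
(B) ESD-damaged op-amp — no output ✓; audible hum ✓; excess current draw ✗; output clipping ✗; gain high ✓
(C) open trace to ground — no output ✓; audible hum ✓; excess current draw ✓; output clipping ✓; gain high ✓ (via audible hum → oscillation → gain high)
(D) oscillating regulator — does not account for audible hum
(C) is the only candidate with no mismatches.

C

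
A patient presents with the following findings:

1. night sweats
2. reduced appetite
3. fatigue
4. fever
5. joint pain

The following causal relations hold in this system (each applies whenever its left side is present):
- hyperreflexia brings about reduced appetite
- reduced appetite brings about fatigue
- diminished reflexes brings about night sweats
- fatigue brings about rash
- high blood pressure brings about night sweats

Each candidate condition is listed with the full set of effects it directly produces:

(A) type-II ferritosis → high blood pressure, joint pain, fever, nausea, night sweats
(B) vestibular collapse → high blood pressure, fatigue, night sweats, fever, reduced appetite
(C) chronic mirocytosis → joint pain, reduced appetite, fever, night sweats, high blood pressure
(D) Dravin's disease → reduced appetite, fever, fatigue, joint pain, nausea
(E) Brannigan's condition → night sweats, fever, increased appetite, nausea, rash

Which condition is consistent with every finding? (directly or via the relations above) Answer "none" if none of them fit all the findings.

For each candidate, compare predicted effects to what was observed:
(A) type-II ferritosis — night sweats match; reduced appetite miss; fatigue miss; fever match; joint pain match
(B) vestibular collapse — night sweats match; reduced appetite match; fatigue match; fever match; joint pain miss
(C) chronic mirocytosis — accounts for every observation (fatigue via reduced appetite → fatigue)
(D) Dravin's disease — night sweats miss; reduced appetite match; fatigue match; fever match; joint pain match
(E) Brannigan's condition — night sweats match; reduced appetite miss; fatigue miss; fever match; joint pain miss
(C) alone accounts for all the evidence.

C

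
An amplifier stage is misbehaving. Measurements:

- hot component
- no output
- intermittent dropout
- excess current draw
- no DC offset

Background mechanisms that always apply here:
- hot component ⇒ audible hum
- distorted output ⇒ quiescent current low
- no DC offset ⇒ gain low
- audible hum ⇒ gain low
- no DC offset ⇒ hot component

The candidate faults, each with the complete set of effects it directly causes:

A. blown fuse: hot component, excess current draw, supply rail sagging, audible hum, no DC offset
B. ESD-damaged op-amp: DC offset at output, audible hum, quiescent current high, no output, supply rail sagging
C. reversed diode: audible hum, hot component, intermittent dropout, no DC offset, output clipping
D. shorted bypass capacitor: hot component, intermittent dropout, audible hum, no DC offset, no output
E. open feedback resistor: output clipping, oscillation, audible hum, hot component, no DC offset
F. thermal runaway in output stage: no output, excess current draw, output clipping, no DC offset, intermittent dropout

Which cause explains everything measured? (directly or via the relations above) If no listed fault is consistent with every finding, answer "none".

F

Testing each hypothesis:
(A) blown fuse — does not account for no output, intermittent dropout
(B) ESD-damaged op-amp — hot component NO; no output yes; intermittent dropout NO; excess current draw NO; no DC offset NO
(C) reversed diode — does not account for no output, excess current draw
(D) shorted bypass capacitor — hot component yes; no output yes; intermittent dropout yes; excess current draw NO; no DC offset yes
(E) open feedback resistor — hot component yes; no output NO; intermittent dropout NO; excess current draw NO; no DC offset yes
(F) thermal runaway in output stage — hot component yes (through no DC offset → hot component); no output yes; intermittent dropout yes; excess current draw yes; no DC offset yes
Only (F) is consistent with every observation.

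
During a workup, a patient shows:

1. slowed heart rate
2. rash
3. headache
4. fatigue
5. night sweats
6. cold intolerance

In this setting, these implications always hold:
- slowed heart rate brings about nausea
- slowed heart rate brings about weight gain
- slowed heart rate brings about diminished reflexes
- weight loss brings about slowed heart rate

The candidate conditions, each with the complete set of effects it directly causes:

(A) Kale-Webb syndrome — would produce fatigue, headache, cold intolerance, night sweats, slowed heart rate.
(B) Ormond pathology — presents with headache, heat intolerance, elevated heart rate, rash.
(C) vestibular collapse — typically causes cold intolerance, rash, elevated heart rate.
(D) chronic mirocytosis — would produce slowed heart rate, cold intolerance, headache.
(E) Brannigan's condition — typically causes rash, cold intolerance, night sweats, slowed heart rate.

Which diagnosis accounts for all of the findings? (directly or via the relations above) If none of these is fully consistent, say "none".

Per-candidate check:
(A) Kale-Webb syndrome — slowed heart rate ✓; rash ✗; headache ✓; fatigue ✓; night sweats ✓; cold intolerance ✓
(B) Ormond pathology — slowed heart rate ✗; rash ✓; headache ✓; fatigue ✗; night sweats ✗; cold intolerance ✗
(C) vestibular collapse — slowed heart rate ✗; rash ✓; headache ✗; fatigue ✗; night sweats ✗; cold intolerance ✓
(D) chronic mirocytosis — does not account for rash, fatigue, night sweats
(E) Brannigan's condition — does not account for headache, fatigue
No candidate is consistent with all observations.

none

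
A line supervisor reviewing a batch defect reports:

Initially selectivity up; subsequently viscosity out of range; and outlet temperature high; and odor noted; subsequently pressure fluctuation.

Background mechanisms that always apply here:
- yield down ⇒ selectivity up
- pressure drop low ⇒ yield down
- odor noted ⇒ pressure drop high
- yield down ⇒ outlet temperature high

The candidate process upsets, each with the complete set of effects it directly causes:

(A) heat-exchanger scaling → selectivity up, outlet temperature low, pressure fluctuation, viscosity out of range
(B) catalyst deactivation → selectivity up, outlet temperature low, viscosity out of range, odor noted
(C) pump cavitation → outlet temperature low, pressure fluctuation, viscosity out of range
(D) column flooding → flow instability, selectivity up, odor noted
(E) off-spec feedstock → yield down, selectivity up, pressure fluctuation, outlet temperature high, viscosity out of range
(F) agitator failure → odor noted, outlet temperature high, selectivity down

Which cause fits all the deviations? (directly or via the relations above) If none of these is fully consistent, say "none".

Per-candidate check:
(A) heat-exchanger scaling — selectivity up ✓; viscosity out of range ✓; outlet temperature high ✗; odor noted ✗; pressure fluctuation ✓
(B) catalyst deactivation — selectivity up ✓; viscosity out of range ✓; outlet temperature high ✗; odor noted ✓; pressure fluctuation ✗
(C) pump cavitation — fails on selectivity up, outlet temperature high, odor noted (predicts outlet temperature low, not outlet temperature high)
(D) column flooding — does not account for viscosity out of range, outlet temperature high, pressure fluctuation
(E) off-spec feedstock — selectivity up ✓; viscosity out of range ✓; outlet temperature high ✓; odor noted ✗; pressure fluctuation ✓
(F) agitator failure — fails on selectivity up, viscosity out of range, pressure fluctuation (predicts selectivity down, not selectivity up)
Every candidate fails on at least one observation.

none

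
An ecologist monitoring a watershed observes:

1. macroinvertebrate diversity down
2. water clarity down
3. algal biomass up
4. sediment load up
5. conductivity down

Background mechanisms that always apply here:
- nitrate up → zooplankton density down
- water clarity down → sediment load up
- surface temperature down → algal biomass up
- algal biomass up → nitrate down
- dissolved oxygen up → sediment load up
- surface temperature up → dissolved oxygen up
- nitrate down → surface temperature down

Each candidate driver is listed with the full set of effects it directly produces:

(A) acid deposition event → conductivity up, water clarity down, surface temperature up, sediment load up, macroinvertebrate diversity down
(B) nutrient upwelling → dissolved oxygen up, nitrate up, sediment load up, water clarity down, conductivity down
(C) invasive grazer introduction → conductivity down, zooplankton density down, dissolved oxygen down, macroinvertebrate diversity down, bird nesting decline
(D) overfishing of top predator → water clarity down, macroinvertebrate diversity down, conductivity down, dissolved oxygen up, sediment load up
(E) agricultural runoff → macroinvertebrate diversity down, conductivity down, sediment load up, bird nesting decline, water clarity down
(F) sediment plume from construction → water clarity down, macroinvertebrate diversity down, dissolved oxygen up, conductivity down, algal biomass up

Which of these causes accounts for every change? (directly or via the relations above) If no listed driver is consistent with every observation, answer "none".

Checking each candidate against the observations:
(A) acid deposition event — fails on algal biomass up, conductivity down (predicts conductivity up, not conductivity down)
(B) nutrient upwelling — does not account for macroinvertebrate diversity down, algal biomass up
(C) invasive grazer introduction — macroinvertebrate diversity down +; water clarity down -; algal biomass up -; sediment load up -; conductivity down +
(D) overfishing of top predator — does not account for algal biomass up
(E) agricultural runoff — does not account for algal biomass up
(F) sediment plume from construction — macroinvertebrate diversity down +; water clarity down +; algal biomass up +; sediment load up + (via water clarity down → sediment load up); conductivity down +
(F) is the only candidate with no mismatches.

F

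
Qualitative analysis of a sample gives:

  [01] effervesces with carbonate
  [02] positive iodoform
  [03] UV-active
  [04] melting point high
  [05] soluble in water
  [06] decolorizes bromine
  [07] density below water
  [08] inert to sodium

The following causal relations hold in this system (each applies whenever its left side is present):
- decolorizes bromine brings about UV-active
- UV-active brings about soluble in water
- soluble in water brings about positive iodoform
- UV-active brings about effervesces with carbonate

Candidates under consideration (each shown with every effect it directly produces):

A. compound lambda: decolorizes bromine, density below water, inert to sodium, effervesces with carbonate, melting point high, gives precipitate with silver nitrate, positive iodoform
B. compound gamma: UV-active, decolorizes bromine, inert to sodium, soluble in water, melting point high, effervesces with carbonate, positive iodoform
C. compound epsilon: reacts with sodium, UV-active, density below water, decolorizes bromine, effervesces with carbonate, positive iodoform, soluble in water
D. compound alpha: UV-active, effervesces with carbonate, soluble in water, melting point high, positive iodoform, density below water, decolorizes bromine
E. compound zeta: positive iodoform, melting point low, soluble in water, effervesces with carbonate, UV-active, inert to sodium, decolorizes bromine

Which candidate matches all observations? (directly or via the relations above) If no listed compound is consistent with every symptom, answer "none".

A

Checking each candidate against the observations:
(A) compound lambda — accounts for every observation (UV-active by decolorizes bromine → UV-active)
(B) compound gamma — effervesces with carbonate ✓; positive iodoform ✓; UV-active ✓; melting point high ✓; soluble in water ✓; decolorizes bromine ✓; density below water ✗; inert to sodium ✓
(C) compound epsilon — effervesces with carbonate ✓; positive iodoform ✓; UV-active ✓; melting point high ✗; soluble in water ✓; decolorizes bromine ✓; density below water ✓; inert to sodium ✗
(D) compound alpha — does not account for inert to sodium
(E) compound zeta — fails on melting point high, density below water (predicts melting point low, not melting point high)
(A) is the only candidate with no mismatches.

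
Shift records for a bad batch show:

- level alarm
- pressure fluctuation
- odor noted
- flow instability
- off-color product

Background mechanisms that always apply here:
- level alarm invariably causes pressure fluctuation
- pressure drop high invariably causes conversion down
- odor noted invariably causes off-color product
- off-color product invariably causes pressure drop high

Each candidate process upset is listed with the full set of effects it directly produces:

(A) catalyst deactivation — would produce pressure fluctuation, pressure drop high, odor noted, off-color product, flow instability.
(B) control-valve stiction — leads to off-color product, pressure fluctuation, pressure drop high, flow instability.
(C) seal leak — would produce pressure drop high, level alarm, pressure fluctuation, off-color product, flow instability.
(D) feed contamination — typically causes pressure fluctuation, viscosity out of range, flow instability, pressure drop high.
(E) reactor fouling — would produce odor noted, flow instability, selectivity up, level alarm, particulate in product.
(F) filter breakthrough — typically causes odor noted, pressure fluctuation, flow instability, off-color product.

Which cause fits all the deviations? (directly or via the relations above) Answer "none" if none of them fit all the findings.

Checking each candidate against the observations:
(A) catalyst deactivation — level alarm miss; pressure fluctuation match; odor noted match; flow instability match; off-color product match
(B) control-valve stiction — level alarm miss; pressure fluctuation match; odor noted miss; flow instability match; off-color product match
(C) seal leak — level alarm match; pressure fluctuation match; odor noted miss; flow instability match; off-color product match
(D) feed contamination — level alarm miss; pressure fluctuation match; odor noted miss; flow instability match; off-color product miss
(E) reactor fouling — level alarm match; pressure fluctuation match (through level alarm → pressure fluctuation); odor noted match; flow instability match; off-color product match (through odor noted → off-color product)
(F) filter breakthrough — level alarm miss; pressure fluctuation match; odor noted match; flow instability match; off-color product match
(E) is the only candidate with no mismatches.

E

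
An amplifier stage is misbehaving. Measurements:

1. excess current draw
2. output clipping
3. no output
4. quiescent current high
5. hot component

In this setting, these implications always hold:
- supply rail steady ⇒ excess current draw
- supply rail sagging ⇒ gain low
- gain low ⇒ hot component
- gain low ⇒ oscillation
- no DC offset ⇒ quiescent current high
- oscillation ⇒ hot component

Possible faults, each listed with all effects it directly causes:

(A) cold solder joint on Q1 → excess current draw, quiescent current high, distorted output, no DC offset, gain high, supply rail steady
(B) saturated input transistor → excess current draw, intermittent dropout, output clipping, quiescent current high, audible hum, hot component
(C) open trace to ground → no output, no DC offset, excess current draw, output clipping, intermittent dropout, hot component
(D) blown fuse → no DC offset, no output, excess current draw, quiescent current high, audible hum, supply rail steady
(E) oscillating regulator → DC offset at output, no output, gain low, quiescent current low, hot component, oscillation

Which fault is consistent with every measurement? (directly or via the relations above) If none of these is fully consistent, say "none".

C

Per-candidate check:
(A) cold solder joint on Q1 — excess current draw +; output clipping -; no output -; quiescent current high +; hot component -
(B) saturated input transistor — excess current draw +; output clipping +; no output -; quiescent current high +; hot component +
(C) open trace to ground — accounts for every observation (quiescent current high by no DC offset → quiescent current high)
(D) blown fuse — excess current draw +; output clipping -; no output +; quiescent current high +; hot component -
(E) oscillating regulator — excess current draw -; output clipping -; no output +; quiescent current high -; hot component +
(C) is the only candidate with no mismatches.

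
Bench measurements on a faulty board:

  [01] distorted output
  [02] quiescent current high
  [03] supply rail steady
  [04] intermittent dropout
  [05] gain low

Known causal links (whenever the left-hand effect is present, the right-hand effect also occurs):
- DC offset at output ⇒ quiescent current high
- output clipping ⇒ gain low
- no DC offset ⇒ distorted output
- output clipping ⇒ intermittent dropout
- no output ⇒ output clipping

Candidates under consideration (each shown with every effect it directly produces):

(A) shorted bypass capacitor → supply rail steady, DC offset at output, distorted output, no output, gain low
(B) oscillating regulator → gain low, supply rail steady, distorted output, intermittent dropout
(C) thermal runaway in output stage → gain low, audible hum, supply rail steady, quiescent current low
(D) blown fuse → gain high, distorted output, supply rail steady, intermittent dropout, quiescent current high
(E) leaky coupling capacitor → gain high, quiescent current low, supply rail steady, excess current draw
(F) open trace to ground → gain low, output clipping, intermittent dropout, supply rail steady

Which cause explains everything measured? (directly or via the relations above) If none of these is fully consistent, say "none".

Testing each hypothesis:
(A) shorted bypass capacitor — accounts for every observation (quiescent current high via DC offset at output → quiescent current high)
(B) oscillating regulator — distorted output +; quiescent current high -; supply rail steady +; intermittent dropout +; gain low +
(C) thermal runaway in output stage — fails on distorted output, quiescent current high, intermittent dropout (predicts quiescent current low, not quiescent current high)
(D) blown fuse — distorted output +; quiescent current high +; supply rail steady +; intermittent dropout +; gain low -
(E) leaky coupling capacitor — distorted output -; quiescent current high -; supply rail steady +; intermittent dropout -; gain low -
(F) open trace to ground — does not account for distorted output, quiescent current high
(A) alone accounts for all the evidence.

A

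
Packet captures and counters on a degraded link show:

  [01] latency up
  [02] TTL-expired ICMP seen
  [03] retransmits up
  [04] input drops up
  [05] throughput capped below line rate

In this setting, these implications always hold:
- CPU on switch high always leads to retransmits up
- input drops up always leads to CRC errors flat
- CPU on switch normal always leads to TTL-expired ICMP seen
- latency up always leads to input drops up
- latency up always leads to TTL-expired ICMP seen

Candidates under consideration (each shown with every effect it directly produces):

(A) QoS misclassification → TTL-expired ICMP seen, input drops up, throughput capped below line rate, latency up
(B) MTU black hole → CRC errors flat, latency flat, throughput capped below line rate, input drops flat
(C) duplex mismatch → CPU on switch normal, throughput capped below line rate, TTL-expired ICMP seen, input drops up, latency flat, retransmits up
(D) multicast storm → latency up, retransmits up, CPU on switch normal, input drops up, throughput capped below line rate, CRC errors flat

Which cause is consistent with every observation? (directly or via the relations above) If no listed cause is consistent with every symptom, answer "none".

Checking each candidate against the observations:
(A) QoS misclassification — latency up +; TTL-expired ICMP seen +; retransmits up -; input drops up +; throughput capped below line rate +
(B) MTU black hole — fails on latency up, TTL-expired ICMP seen, retransmits up, input drops up (predicts latency flat, not latency up; predicts input drops flat, not input drops up)
(C) duplex mismatch — fails on latency up (predicts latency flat, not latency up)
(D) multicast storm — latency up +; TTL-expired ICMP seen + (via latency up → TTL-expired ICMP seen); retransmits up +; input drops up +; throughput capped below line rate +
(D) alone accounts for all the evidence.

D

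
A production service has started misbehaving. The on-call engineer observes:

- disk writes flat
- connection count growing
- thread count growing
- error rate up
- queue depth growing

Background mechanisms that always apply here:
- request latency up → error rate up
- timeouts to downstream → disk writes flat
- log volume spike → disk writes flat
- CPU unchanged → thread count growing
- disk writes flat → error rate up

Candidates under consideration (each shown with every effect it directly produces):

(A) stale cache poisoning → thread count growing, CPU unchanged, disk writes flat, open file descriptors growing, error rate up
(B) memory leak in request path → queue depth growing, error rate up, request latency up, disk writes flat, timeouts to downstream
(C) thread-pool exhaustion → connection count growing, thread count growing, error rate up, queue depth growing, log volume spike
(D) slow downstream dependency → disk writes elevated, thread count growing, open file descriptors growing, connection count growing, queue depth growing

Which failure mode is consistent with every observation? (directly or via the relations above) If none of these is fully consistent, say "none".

For each candidate, compare predicted effects to what was observed:
(A) stale cache poisoning — disk writes flat match; connection count growing miss; thread count growing match; error rate up match; queue depth growing miss
(B) memory leak in request path — disk writes flat match; connection count growing miss; thread count growing miss; error rate up match; queue depth growing match
(C) thread-pool exhaustion — disk writes flat match (by log volume spike → disk writes flat); connection count growing match; thread count growing match; error rate up match; queue depth growing match
(D) slow downstream dependency — disk writes flat miss; connection count growing match; thread count growing match; error rate up miss; queue depth growing match
(C) is the only candidate with no mismatches.

C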